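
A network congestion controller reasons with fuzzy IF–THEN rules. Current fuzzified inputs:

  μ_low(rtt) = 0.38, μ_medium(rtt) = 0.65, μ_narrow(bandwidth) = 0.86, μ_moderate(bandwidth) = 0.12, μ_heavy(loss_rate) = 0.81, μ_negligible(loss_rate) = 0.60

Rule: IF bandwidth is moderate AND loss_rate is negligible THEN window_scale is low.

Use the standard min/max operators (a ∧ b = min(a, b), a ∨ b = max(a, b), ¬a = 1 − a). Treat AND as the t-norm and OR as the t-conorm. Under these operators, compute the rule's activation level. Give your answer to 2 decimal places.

firing strength: moderate=0.12, negligible=0.60; AND[min(a, b)] → w = 0.12

0.12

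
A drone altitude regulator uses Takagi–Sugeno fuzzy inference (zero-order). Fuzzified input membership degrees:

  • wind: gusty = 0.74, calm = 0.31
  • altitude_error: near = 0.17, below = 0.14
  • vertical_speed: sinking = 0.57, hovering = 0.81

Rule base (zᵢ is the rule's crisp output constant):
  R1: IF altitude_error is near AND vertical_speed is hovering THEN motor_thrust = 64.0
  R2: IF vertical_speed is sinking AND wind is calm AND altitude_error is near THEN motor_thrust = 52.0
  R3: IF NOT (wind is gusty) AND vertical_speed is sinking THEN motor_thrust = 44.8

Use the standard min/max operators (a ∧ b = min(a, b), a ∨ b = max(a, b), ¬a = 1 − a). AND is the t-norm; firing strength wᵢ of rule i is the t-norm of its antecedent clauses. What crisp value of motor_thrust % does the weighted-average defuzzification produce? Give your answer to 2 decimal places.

52.28

R1 (z=64.0): near=0.17, hovering=0.81; AND[min(a, b)] → w = 0.17
R2 (z=52.0): sinking=0.57, calm=0.31, near=0.17; AND[min(a, b)] → w = 0.17
R3 (z=44.8): ¬gusty=1−0.74=0.26, sinking=0.57; AND[min(a, b)] → w = 0.26
Weighted average = (0.17·64.0 + 0.17·52.0 + 0.26·44.8) / (0.17 + 0.17 + 0.26)
  = 31.3680 / 0.6000 = 52.28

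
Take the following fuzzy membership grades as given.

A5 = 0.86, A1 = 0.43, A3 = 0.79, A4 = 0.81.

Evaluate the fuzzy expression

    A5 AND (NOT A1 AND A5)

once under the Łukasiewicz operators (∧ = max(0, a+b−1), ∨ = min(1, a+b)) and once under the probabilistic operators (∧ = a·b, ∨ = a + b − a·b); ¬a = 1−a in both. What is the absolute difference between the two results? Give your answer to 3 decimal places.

Under Łukasiewicz:
  NOT A1 = 1 − 0.43 = 0.57
  NOT A1 AND A5 = max(0, a+b−1) on (0.57, 0.86) = 0.43
  A5 AND (NOT A1 AND A5) = max(0, a+b−1) on (0.86, 0.43) = 0.29
  → value = 0.2900
Under probabilistic:
  NOT A1 = 1 − 0.4300 = 0.5700
  NOT A1 AND A5 = a·b on (0.5700, 0.8600) = 0.4902
  A5 AND (NOT A1 AND A5) = a·b on (0.8600, 0.4902) = 0.4216
  → value = 0.4216
|0.2900 − 0.4216| = 0.132

0.132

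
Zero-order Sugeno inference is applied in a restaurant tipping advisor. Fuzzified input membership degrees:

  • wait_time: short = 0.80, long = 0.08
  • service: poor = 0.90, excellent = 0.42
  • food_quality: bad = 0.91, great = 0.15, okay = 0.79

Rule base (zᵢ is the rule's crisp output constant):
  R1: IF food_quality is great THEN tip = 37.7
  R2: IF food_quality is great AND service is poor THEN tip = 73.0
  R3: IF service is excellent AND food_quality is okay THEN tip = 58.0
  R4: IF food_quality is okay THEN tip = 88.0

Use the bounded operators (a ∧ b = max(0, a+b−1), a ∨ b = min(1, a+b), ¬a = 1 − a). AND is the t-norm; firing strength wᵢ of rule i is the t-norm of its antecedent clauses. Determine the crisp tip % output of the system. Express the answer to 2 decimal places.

75.84

R1 (z=37.7): great=0.15 → w = 0.15
R2 (z=73.0): great=0.15, poor=0.90; AND[max(0, a+b−1)] → w = 0.05
R3 (z=58.0): excellent=0.42, okay=0.79; AND[max(0, a+b−1)] → w = 0.21
R4 (z=88.0): okay=0.79 → w = 0.79
Weighted average = (0.15·37.7 + 0.05·73.0 + 0.21·58.0 + 0.79·88.0) / (0.15 + 0.05 + 0.21 + 0.79)
  = 91.0050 / 1.2000 = 75.84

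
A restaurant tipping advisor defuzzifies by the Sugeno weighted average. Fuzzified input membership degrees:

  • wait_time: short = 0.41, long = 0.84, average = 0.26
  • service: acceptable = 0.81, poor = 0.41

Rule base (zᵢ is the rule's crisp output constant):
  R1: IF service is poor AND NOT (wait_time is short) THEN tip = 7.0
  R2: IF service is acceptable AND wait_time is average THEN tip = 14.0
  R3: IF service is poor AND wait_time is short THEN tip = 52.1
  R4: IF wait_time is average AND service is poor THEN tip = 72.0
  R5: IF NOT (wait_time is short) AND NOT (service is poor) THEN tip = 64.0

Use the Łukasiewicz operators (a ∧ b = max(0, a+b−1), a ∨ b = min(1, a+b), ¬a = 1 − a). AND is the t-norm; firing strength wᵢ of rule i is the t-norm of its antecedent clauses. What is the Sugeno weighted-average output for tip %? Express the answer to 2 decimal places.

R1 (z=7.0): poor=0.41, ¬short=1−0.41=0.59; AND[max(0, a+b−1)] → w = 0.00
R2 (z=14.0): acceptable=0.81, average=0.26; AND[max(0, a+b−1)] → w = 0.07
R3 (z=52.1): poor=0.41, short=0.41; AND[max(0, a+b−1)] → w = 0.00
R4 (z=72.0): average=0.26, poor=0.41; AND[max(0, a+b−1)] → w = 0.00
R5 (z=64.0): ¬short=1−0.41=0.59, ¬poor=1−0.41=0.59; AND[max(0, a+b−1)] → w = 0.18
Weighted average = (0.00·7.0 + 0.07·14.0 + 0.00·52.1 + 0.00·72.0 + 0.18·64.0) / (0.00 + 0.07 + 0.00 + 0.00 + 0.18)
  = 12.5000 / 0.2500 = 50.00

50.00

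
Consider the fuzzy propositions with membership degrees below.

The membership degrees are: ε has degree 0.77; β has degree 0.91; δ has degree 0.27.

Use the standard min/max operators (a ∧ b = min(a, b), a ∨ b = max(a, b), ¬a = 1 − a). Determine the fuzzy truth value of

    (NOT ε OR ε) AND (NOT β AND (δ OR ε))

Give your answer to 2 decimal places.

0.09

NOT ε = 1 − 0.77 = 0.23
NOT ε OR ε = max(a, b) on (0.23, 0.77) = 0.77
NOT β = 1 − 0.91 = 0.09
δ OR ε = max(a, b) on (0.27, 0.77) = 0.77
NOT β AND (δ OR ε) = min(a, b) on (0.09, 0.77) = 0.09
(NOT ε OR ε) AND (NOT β AND (δ OR ε)) = min(a, b) on (0.77, 0.09) = 0.09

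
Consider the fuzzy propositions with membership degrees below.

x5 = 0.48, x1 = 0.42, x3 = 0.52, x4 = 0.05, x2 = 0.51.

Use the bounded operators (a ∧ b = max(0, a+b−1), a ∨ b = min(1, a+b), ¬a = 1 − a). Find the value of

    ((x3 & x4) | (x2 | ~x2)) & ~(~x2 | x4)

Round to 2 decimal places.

x3 & x4 = max(0, a+b−1) on (0.52, 0.05) = 0.00
~x2 = 1 − 0.51 = 0.49
x2 | ~x2 = min(1, a+b) on (0.51, 0.49) = 1.00
(x3 & x4) | (x2 | ~x2) = min(1, a+b) on (0.00, 1.00) = 1.00
~x2 = 1 − 0.51 = 0.49
~x2 | x4 = min(1, a+b) on (0.49, 0.05) = 0.54
~(~x2 | x4) = 1 − 0.54 = 0.46
((x3 & x4) | (x2 | ~x2)) & ~(~x2 | x4) = max(0, a+b−1) on (1.00, 0.46) = 0.46

0.46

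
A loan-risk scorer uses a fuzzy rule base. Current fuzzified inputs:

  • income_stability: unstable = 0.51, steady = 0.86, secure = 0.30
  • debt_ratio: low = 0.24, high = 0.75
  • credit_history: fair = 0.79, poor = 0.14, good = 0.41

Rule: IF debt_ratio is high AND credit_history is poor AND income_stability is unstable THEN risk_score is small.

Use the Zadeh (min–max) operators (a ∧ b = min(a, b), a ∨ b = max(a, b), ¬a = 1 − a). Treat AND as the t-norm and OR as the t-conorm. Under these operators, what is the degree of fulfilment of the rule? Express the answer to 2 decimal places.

firing strength: high=0.75, poor=0.14, unstable=0.51; AND[min(a, b)] → w = 0.14

0.14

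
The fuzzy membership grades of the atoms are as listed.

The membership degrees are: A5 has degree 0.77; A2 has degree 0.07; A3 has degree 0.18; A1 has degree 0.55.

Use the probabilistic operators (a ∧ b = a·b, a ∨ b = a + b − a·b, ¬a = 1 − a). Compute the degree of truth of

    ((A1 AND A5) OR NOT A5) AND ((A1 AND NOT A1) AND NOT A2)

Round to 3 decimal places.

A1 AND A5 = a·b on (0.5500, 0.7700) = 0.4235
NOT A5 = 1 − 0.7700 = 0.2300
(A1 AND A5) OR NOT A5 = a + b − a·b on (0.4235, 0.2300) = 0.5561
NOT A1 = 1 − 0.5500 = 0.4500
A1 AND NOT A1 = a·b on (0.5500, 0.4500) = 0.2475
NOT A2 = 1 − 0.0700 = 0.9300
(A1 AND NOT A1) AND NOT A2 = a·b on (0.2475, 0.9300) = 0.2302
((A1 AND A5) OR NOT A5) AND ((A1 AND NOT A1) AND NOT A2) = a·b on (0.5561, 0.2302) = 0.1280

0.128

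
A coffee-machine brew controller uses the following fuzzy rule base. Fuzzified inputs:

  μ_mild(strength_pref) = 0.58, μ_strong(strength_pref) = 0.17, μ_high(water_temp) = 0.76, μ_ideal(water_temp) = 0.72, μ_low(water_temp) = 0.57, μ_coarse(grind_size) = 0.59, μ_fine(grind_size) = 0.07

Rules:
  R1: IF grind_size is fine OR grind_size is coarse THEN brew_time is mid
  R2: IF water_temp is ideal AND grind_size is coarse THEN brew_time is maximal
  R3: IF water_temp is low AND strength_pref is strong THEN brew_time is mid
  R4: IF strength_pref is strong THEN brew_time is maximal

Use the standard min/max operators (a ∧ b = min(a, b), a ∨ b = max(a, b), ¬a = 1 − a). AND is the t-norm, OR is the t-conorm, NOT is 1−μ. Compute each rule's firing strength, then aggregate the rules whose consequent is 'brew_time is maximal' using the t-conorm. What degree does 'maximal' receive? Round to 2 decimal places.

R1: fine=0.07, coarse=0.59; OR[max(a, b)] → w = 0.59
R2: ideal=0.72, coarse=0.59; AND[min(a, b)] → w = 0.59
R3: low=0.57, strong=0.17; AND[min(a, b)] → w = 0.17
R4: strong=0.17 → w = 0.17
Rules with consequent 'maximal': {R2, R4} → strengths 0.59, 0.17
Aggregate via t-conorm [max(a, b)]: 0.59

0.59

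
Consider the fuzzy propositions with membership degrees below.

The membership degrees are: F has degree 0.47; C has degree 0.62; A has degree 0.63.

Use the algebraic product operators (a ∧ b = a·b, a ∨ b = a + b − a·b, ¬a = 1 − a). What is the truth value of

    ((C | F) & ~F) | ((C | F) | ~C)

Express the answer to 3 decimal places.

0.928

C | F = a + b − a·b on (0.6200, 0.4700) = 0.7986
~F = 1 − 0.4700 = 0.5300
(C | F) & ~F = a·b on (0.7986, 0.5300) = 0.4233
C | F = a + b − a·b on (0.6200, 0.4700) = 0.7986
~C = 1 − 0.6200 = 0.3800
(C | F) | ~C = a + b − a·b on (0.7986, 0.3800) = 0.8751
((C | F) & ~F) | ((C | F) | ~C) = a + b − a·b on (0.4233, 0.8751) = 0.9280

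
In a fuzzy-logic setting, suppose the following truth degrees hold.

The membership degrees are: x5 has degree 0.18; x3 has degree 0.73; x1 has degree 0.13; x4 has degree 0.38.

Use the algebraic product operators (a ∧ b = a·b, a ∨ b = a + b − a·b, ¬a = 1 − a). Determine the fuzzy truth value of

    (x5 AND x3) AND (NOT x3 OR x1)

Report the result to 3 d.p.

x5 AND x3 = a·b on (0.1800, 0.7300) = 0.1314
NOT x3 = 1 − 0.7300 = 0.2700
NOT x3 OR x1 = a + b − a·b on (0.2700, 0.1300) = 0.3649
(x5 AND x3) AND (NOT x3 OR x1) = a·b on (0.1314, 0.3649) = 0.0479

0.048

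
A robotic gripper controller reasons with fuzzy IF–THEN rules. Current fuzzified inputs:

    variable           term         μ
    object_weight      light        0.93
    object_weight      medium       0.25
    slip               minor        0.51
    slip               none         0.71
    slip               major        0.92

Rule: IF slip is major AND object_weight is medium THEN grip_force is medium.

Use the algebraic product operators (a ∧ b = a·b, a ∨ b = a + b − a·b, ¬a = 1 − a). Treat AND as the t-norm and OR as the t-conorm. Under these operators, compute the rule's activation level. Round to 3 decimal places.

firing strength: major=0.92, medium=0.25; AND[a·b] → w = 0.2300

0.230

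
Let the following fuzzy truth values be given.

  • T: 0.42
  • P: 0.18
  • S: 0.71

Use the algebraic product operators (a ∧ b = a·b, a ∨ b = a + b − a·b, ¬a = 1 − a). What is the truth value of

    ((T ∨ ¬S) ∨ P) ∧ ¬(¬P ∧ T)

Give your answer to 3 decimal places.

¬S = 1 − 0.7100 = 0.2900
T ∨ ¬S = a + b − a·b on (0.4200, 0.2900) = 0.5882
(T ∨ ¬S) ∨ P = a + b − a·b on (0.5882, 0.1800) = 0.6623
¬P = 1 − 0.1800 = 0.8200
¬P ∧ T = a·b on (0.8200, 0.4200) = 0.3444
¬(¬P ∧ T) = 1 − 0.3444 = 0.6556
((T ∨ ¬S) ∨ P) ∧ ¬(¬P ∧ T) = a·b on (0.6623, 0.6556) = 0.4342

0.434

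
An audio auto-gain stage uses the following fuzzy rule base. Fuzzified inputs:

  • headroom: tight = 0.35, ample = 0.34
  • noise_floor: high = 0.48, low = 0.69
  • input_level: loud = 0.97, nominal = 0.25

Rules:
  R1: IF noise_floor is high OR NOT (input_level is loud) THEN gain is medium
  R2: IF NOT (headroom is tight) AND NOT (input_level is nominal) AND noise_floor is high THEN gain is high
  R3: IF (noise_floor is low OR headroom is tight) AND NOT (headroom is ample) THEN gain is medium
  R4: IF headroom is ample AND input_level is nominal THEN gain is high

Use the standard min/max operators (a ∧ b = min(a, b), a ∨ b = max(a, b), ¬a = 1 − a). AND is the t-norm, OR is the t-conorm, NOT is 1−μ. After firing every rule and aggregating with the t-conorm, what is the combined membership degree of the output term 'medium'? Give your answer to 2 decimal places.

0.66

R1: high=0.48, ¬loud=1−0.97=0.03; OR[max(a, b)] → w = 0.48
R2: ¬tight=1−0.35=0.65, ¬nominal=1−0.25=0.75, high=0.48; AND[min(a, b)] → w = 0.48
R3: (low=0.69 OR tight=0.35) = 0.69; AND[min(a, b)] with ¬ample=1−0.34=0.66 → w = 0.66
R4: ample=0.34, nominal=0.25; AND[min(a, b)] → w = 0.25
Rules with consequent 'medium': {R1, R3} → strengths 0.48, 0.66
Aggregate via t-conorm [max(a, b)]: 0.66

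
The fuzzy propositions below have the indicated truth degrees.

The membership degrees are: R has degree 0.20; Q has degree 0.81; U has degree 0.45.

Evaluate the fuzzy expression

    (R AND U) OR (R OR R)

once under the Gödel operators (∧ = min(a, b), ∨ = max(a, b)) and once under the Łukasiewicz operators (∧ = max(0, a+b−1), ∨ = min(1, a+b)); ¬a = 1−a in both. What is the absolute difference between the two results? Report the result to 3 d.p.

Under Gödel:
  R AND U = min(a, b) on (0.20, 0.45) = 0.20
  R OR R = max(a, b) on (0.20, 0.20) = 0.20
  (R AND U) OR (R OR R) = max(a, b) on (0.20, 0.20) = 0.20
  → value = 0.2000
Under Łukasiewicz:
  R AND U = max(0, a+b−1) on (0.20, 0.45) = 0.00
  R OR R = min(1, a+b) on (0.20, 0.20) = 0.40
  (R AND U) OR (R OR R) = min(1, a+b) on (0.00, 0.40) = 0.40
  → value = 0.4000
|0.2000 − 0.4000| = 0.200

0.200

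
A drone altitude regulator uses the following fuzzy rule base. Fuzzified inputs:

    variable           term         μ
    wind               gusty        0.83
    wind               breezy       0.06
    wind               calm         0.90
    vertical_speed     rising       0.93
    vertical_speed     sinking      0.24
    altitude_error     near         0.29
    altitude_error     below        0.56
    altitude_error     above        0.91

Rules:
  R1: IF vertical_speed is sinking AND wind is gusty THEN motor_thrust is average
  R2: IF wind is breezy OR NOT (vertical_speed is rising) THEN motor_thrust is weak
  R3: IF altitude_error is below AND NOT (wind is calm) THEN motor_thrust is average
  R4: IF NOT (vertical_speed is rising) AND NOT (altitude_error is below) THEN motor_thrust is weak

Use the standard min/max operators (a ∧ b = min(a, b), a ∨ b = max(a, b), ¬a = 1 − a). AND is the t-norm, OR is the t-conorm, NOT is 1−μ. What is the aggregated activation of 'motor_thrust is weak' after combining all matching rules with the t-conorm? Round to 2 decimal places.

R1: sinking=0.24, gusty=0.83; AND[min(a, b)] → w = 0.24
R2: breezy=0.06, ¬rising=1−0.93=0.07; OR[max(a, b)] → w = 0.07
R3: below=0.56, ¬calm=1−0.90=0.10; AND[min(a, b)] → w = 0.10
R4: ¬rising=1−0.93=0.07, ¬below=1−0.56=0.44; AND[min(a, b)] → w = 0.07
Rules with consequent 'weak': {R2, R4} → strengths 0.07, 0.07
Aggregate via t-conorm [max(a, b)]: 0.07

0.07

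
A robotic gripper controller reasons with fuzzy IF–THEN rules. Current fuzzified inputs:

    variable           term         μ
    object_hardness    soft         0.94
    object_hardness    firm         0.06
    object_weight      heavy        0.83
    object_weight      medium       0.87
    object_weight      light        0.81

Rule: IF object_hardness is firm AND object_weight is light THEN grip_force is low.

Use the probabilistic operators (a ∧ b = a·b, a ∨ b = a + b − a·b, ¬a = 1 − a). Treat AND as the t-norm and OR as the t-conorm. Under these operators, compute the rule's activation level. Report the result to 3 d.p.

0.049

firing strength: firm=0.06, light=0.81; AND[a·b] → w = 0.0486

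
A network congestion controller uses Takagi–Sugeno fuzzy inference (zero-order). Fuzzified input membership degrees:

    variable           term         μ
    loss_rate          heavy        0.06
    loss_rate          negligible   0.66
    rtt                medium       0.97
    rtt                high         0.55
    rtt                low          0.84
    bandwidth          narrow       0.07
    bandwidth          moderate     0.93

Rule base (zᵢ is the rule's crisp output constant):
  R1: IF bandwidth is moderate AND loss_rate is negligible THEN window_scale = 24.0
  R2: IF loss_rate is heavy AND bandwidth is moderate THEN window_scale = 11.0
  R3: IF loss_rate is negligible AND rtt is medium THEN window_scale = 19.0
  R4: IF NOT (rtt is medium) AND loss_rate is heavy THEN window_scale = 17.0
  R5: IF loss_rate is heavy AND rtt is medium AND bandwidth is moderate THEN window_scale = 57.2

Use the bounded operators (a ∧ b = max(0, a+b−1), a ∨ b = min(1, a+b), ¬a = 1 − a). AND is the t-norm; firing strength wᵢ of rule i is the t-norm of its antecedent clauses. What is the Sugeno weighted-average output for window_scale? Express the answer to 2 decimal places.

21.42

R1 (z=24.0): moderate=0.93, negligible=0.66; AND[max(0, a+b−1)] → w = 0.59
R2 (z=11.0): heavy=0.06, moderate=0.93; AND[max(0, a+b−1)] → w = 0.00
R3 (z=19.0): negligible=0.66, medium=0.97; AND[max(0, a+b−1)] → w = 0.63
R4 (z=17.0): ¬medium=1−0.97=0.03, heavy=0.06; AND[max(0, a+b−1)] → w = 0.00
R5 (z=57.2): heavy=0.06, medium=0.97, moderate=0.93; AND[max(0, a+b−1)] → w = 0.00
Weighted average = (0.59·24.0 + 0.00·11.0 + 0.63·19.0 + 0.00·17.0 + 0.00·57.2) / (0.59 + 0.00 + 0.63 + 0.00 + 0.00)
  = 26.1300 / 1.2200 = 21.42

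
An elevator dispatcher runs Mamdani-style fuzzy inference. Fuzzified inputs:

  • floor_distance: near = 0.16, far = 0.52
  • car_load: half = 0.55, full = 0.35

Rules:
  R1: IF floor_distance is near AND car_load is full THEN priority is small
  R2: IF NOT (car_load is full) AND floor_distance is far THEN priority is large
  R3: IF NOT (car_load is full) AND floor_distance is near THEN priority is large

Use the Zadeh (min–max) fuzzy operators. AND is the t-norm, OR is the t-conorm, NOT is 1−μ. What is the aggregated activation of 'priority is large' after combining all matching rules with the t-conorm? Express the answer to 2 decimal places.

R1: near=0.16, full=0.35; AND[min(a, b)] → w = 0.16
R2: ¬full=1−0.35=0.65, far=0.52; AND[min(a, b)] → w = 0.52
R3: ¬full=1−0.35=0.65, near=0.16; AND[min(a, b)] → w = 0.16
Rules with consequent 'large': {R2, R3} → strengths 0.52, 0.16
Aggregate via t-conorm [max(a, b)]: 0.52

0.52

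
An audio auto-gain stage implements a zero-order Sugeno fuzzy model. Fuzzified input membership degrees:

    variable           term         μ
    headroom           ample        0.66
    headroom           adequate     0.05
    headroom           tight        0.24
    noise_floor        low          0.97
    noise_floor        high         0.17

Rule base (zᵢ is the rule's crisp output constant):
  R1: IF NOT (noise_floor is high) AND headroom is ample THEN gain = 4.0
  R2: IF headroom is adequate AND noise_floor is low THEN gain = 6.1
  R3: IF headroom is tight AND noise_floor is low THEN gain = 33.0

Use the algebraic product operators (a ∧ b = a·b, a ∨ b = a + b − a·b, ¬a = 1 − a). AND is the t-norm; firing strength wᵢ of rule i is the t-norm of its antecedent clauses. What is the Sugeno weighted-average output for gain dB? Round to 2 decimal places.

R1 (z=4.0): ¬high=1−0.17=0.83, ample=0.66; AND[a·b] → w = 0.5478
R2 (z=6.1): adequate=0.05, low=0.97; AND[a·b] → w = 0.0485
R3 (z=33.0): tight=0.24, low=0.97; AND[a·b] → w = 0.2328
Weighted average = (0.5478·4.0 + 0.0485·6.1 + 0.2328·33.0) / (0.5478 + 0.0485 + 0.2328)
  = 10.1694 / 0.8291 = 12.27

12.27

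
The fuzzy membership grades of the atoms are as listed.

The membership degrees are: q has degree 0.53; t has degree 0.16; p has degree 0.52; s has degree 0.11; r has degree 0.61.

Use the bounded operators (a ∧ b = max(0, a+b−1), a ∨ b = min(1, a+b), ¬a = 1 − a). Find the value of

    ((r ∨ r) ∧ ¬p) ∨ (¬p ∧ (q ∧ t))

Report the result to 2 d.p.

r ∨ r = min(1, a+b) on (0.61, 0.61) = 1.00
¬p = 1 − 0.52 = 0.48
(r ∨ r) ∧ ¬p = max(0, a+b−1) on (1.00, 0.48) = 0.48
¬p = 1 − 0.52 = 0.48
q ∧ t = max(0, a+b−1) on (0.53, 0.16) = 0.00
¬p ∧ (q ∧ t) = max(0, a+b−1) on (0.48, 0.00) = 0.00
((r ∨ r) ∧ ¬p) ∨ (¬p ∧ (q ∧ t)) = min(1, a+b) on (0.48, 0.00) = 0.48

0.48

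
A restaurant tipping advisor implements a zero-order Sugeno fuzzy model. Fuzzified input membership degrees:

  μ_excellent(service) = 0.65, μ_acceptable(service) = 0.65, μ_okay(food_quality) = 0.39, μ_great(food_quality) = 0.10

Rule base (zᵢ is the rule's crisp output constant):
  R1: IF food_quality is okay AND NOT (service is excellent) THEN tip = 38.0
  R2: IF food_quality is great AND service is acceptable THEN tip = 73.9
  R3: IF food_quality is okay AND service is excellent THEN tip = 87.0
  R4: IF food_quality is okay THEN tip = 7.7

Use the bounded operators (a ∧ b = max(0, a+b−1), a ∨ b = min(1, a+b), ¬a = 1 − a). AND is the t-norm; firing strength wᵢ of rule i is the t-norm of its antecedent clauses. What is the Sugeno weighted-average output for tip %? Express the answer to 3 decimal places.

R1 (z=38.0): okay=0.39, ¬excellent=1−0.65=0.35; AND[max(0, a+b−1)] → w = 0.00
R2 (z=73.9): great=0.10, acceptable=0.65; AND[max(0, a+b−1)] → w = 0.00
R3 (z=87.0): okay=0.39, excellent=0.65; AND[max(0, a+b−1)] → w = 0.04
R4 (z=7.7): okay=0.39 → w = 0.39
Weighted average = (0.00·38.0 + 0.00·73.9 + 0.04·87.0 + 0.39·7.7) / (0.00 + 0.00 + 0.04 + 0.39)
  = 6.4830 / 0.4300 = 15.077

15.077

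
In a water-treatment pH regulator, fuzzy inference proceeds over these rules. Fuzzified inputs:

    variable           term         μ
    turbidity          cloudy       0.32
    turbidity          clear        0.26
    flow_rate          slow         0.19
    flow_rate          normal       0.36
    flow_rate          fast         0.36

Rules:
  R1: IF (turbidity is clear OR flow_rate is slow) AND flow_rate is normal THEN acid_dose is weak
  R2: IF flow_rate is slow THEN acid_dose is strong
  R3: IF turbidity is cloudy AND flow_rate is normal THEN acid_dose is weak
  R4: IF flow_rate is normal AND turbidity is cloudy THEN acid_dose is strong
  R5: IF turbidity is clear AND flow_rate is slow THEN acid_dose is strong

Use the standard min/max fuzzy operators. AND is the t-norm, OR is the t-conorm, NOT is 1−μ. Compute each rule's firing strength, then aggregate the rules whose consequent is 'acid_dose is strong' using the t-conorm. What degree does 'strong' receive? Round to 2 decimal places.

R1: (clear=0.26 OR slow=0.19) = 0.26; AND[min(a, b)] with normal=0.36 → w = 0.26
R2: slow=0.19 → w = 0.19
R3: cloudy=0.32, normal=0.36; AND[min(a, b)] → w = 0.32
R4: normal=0.36, cloudy=0.32; AND[min(a, b)] → w = 0.32
R5: clear=0.26, slow=0.19; AND[min(a, b)] → w = 0.19
Rules with consequent 'strong': {R2, R4, R5} → strengths 0.19, 0.32, 0.19
Aggregate via t-conorm [max(a, b)]: 0.32

0.32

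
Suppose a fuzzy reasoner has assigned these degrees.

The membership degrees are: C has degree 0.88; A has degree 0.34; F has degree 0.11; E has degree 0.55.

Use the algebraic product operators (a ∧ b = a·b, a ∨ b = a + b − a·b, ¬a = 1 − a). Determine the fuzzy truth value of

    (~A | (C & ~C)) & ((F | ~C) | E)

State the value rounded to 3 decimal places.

~A = 1 − 0.3400 = 0.6600
~C = 1 − 0.8800 = 0.1200
C & ~C = a·b on (0.8800, 0.1200) = 0.1056
~A | (C & ~C) = a + b − a·b on (0.6600, 0.1056) = 0.6959
~C = 1 − 0.8800 = 0.1200
F | ~C = a + b − a·b on (0.1100, 0.1200) = 0.2168
(F | ~C) | E = a + b − a·b on (0.2168, 0.5500) = 0.6476
(~A | (C & ~C)) & ((F | ~C) | E) = a·b on (0.6959, 0.6476) = 0.4506

0.451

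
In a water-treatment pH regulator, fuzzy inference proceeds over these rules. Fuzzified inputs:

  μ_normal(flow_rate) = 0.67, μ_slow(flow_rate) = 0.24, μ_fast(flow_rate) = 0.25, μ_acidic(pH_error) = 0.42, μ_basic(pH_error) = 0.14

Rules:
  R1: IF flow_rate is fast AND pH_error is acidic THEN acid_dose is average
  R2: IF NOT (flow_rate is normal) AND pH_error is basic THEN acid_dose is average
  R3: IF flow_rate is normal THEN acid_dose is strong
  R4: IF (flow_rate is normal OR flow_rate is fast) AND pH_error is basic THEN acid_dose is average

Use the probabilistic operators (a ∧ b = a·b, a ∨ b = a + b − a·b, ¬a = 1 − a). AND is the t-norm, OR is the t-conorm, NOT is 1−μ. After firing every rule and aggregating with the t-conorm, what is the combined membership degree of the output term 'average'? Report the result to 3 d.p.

0.236

R1: fast=0.25, acidic=0.42; AND[a·b] → w = 0.1050
R2: ¬normal=1−0.67=0.33, basic=0.14; AND[a·b] → w = 0.0462
R3: normal=0.67 → w = 0.6700
R4: (normal=0.67 OR fast=0.25) = 0.7525; AND[a·b] with basic=0.14 → w = 0.1054
Rules with consequent 'average': {R1, R2, R4} → strengths 0.1050, 0.0462, 0.1054
Aggregate via t-conorm [a + b − a·b]: 0.2363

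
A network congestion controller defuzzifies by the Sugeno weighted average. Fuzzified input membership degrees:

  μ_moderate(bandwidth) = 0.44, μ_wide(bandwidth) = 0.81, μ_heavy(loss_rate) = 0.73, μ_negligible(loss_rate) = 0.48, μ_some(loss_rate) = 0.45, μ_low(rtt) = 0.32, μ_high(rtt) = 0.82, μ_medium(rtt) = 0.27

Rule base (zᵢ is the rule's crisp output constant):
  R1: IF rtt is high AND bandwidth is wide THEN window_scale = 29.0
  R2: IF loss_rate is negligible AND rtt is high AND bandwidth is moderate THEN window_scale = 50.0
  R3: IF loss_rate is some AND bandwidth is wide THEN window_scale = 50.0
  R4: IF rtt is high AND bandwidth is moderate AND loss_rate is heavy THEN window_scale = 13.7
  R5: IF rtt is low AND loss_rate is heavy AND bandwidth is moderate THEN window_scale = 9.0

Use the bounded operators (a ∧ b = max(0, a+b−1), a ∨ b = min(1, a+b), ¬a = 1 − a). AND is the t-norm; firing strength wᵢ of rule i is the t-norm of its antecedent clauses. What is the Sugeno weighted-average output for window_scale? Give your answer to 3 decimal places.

R1 (z=29.0): high=0.82, wide=0.81; AND[max(0, a+b−1)] → w = 0.63
R2 (z=50.0): negligible=0.48, high=0.82, moderate=0.44; AND[max(0, a+b−1)] → w = 0.00
R3 (z=50.0): some=0.45, wide=0.81; AND[max(0, a+b−1)] → w = 0.26
R4 (z=13.7): high=0.82, moderate=0.44, heavy=0.73; AND[max(0, a+b−1)] → w = 0.00
R5 (z=9.0): low=0.32, heavy=0.73, moderate=0.44; AND[max(0, a+b−1)] → w = 0.00
Weighted average = (0.63·29.0 + 0.00·50.0 + 0.26·50.0 + 0.00·13.7 + 0.00·9.0) / (0.63 + 0.00 + 0.26 + 0.00 + 0.00)
  = 31.2700 / 0.8900 = 35.135

35.135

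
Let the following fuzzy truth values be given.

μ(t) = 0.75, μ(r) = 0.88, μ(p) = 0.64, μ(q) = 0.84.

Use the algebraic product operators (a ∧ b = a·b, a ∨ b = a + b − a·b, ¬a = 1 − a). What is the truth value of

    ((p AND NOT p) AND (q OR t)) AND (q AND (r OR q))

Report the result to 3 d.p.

NOT p = 1 − 0.6400 = 0.3600
p AND NOT p = a·b on (0.6400, 0.3600) = 0.2304
q OR t = a + b − a·b on (0.8400, 0.7500) = 0.9600
(p AND NOT p) AND (q OR t) = a·b on (0.2304, 0.9600) = 0.2212
r OR q = a + b − a·b on (0.8800, 0.8400) = 0.9808
q AND (r OR q) = a·b on (0.8400, 0.9808) = 0.8239
((p AND NOT p) AND (q OR t)) AND (q AND (r OR q)) = a·b on (0.2212, 0.8239) = 0.1822

0.182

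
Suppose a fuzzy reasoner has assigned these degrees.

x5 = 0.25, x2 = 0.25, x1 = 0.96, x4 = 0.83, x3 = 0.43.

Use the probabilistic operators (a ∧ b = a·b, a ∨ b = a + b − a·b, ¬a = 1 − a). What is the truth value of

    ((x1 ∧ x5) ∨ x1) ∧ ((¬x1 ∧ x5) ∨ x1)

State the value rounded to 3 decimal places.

0.931

x1 ∧ x5 = a·b on (0.9600, 0.2500) = 0.2400
(x1 ∧ x5) ∨ x1 = a + b − a·b on (0.2400, 0.9600) = 0.9696
¬x1 = 1 − 0.9600 = 0.0400
¬x1 ∧ x5 = a·b on (0.0400, 0.2500) = 0.0100
(¬x1 ∧ x5) ∨ x1 = a + b − a·b on (0.0100, 0.9600) = 0.9604
((x1 ∧ x5) ∨ x1) ∧ ((¬x1 ∧ x5) ∨ x1) = a·b on (0.9696, 0.9604) = 0.9312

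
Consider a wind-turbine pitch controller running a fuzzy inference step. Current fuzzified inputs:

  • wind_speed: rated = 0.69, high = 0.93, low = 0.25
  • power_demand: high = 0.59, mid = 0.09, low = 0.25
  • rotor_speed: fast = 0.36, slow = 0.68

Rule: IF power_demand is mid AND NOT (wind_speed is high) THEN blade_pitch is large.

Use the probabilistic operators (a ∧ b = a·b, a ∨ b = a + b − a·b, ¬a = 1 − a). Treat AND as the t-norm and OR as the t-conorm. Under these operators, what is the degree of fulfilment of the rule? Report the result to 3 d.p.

firing strength: mid=0.09, ¬high=1−0.93=0.07; AND[a·b] → w = 0.0063

0.006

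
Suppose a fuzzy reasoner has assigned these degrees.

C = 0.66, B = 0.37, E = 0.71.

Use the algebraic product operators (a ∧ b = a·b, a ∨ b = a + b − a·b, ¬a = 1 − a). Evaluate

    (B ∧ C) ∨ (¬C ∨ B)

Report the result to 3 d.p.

0.686

B ∧ C = a·b on (0.3700, 0.6600) = 0.2442
¬C = 1 − 0.6600 = 0.3400
¬C ∨ B = a + b − a·b on (0.3400, 0.3700) = 0.5842
(B ∧ C) ∨ (¬C ∨ B) = a + b − a·b on (0.2442, 0.5842) = 0.6857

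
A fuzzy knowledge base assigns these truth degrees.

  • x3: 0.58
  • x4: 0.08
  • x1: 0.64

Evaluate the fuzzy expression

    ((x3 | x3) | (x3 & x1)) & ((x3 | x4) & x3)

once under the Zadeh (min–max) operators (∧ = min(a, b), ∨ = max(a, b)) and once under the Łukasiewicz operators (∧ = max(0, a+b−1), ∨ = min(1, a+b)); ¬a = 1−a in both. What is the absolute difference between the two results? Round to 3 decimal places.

0.340

Under Zadeh (min–max):
  x3 | x3 = max(a, b) on (0.58, 0.58) = 0.58
  x3 & x1 = min(a, b) on (0.58, 0.64) = 0.58
  (x3 | x3) | (x3 & x1) = max(a, b) on (0.58, 0.58) = 0.58
  x3 | x4 = max(a, b) on (0.58, 0.08) = 0.58
  (x3 | x4) & x3 = min(a, b) on (0.58, 0.58) = 0.58
  ((x3 | x3) | (x3 & x1)) & ((x3 | x4) & x3) = min(a, b) on (0.58, 0.58) = 0.58
  → value = 0.5800
Under Łukasiewicz:
  x3 | x3 = min(1, a+b) on (0.58, 0.58) = 1.00
  x3 & x1 = max(0, a+b−1) on (0.58, 0.64) = 0.22
  (x3 | x3) | (x3 & x1) = min(1, a+b) on (1.00, 0.22) = 1.00
  x3 | x4 = min(1, a+b) on (0.58, 0.08) = 0.66
  (x3 | x4) & x3 = max(0, a+b−1) on (0.66, 0.58) = 0.24
  ((x3 | x3) | (x3 & x1)) & ((x3 | x4) & x3) = max(0, a+b−1) on (1.00, 0.24) = 0.24
  → value = 0.2400
|0.5800 − 0.2400| = 0.340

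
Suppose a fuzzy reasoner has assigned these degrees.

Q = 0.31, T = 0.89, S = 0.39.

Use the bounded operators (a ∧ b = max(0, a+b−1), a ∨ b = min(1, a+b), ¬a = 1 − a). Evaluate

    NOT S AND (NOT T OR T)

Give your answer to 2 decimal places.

0.61

NOT S = 1 − 0.39 = 0.61
NOT T = 1 − 0.89 = 0.11
NOT T OR T = min(1, a+b) on (0.11, 0.89) = 1.00
NOT S AND (NOT T OR T) = max(0, a+b−1) on (0.61, 1.00) = 0.61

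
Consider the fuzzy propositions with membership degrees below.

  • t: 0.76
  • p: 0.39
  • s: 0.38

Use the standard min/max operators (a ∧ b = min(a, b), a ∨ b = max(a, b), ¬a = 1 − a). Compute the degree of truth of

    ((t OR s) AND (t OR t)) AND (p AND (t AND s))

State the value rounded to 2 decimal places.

0.38

t OR s = max(a, b) on (0.76, 0.38) = 0.76
t OR t = max(a, b) on (0.76, 0.76) = 0.76
(t OR s) AND (t OR t) = min(a, b) on (0.76, 0.76) = 0.76
t AND s = min(a, b) on (0.76, 0.38) = 0.38
p AND (t AND s) = min(a, b) on (0.39, 0.38) = 0.38
((t OR s) AND (t OR t)) AND (p AND (t AND s)) = min(a, b) on (0.76, 0.38) = 0.38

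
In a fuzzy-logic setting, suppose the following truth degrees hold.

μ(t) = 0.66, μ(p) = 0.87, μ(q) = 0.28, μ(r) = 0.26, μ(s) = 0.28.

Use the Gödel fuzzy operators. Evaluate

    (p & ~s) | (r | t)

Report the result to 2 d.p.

0.72

~s = 1 − 0.28 = 0.72
p & ~s = min(a, b) on (0.87, 0.72) = 0.72
r | t = max(a, b) on (0.26, 0.66) = 0.66
(p & ~s) | (r | t) = max(a, b) on (0.72, 0.66) = 0.72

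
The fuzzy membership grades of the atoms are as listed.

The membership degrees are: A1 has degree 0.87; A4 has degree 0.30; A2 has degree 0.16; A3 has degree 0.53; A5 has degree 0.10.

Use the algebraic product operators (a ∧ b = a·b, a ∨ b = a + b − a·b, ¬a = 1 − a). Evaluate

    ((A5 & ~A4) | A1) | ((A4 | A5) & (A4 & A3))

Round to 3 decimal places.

0.886

~A4 = 1 − 0.3000 = 0.7000
A5 & ~A4 = a·b on (0.1000, 0.7000) = 0.0700
(A5 & ~A4) | A1 = a + b − a·b on (0.0700, 0.8700) = 0.8791
A4 | A5 = a + b − a·b on (0.3000, 0.1000) = 0.3700
A4 & A3 = a·b on (0.3000, 0.5300) = 0.1590
(A4 | A5) & (A4 & A3) = a·b on (0.3700, 0.1590) = 0.0588
((A5 & ~A4) | A1) | ((A4 | A5) & (A4 & A3)) = a + b − a·b on (0.8791, 0.0588) = 0.8862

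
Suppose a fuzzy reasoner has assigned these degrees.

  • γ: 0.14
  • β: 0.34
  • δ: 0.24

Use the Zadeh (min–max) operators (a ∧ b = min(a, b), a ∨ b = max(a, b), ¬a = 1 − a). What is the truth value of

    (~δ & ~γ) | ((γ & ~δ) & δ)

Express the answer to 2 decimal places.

~δ = 1 − 0.24 = 0.76
~γ = 1 − 0.14 = 0.86
~δ & ~γ = min(a, b) on (0.76, 0.86) = 0.76
~δ = 1 − 0.24 = 0.76
γ & ~δ = min(a, b) on (0.14, 0.76) = 0.14
(γ & ~δ) & δ = min(a, b) on (0.14, 0.24) = 0.14
(~δ & ~γ) | ((γ & ~δ) & δ) = max(a, b) on (0.76, 0.14) = 0.76

0.76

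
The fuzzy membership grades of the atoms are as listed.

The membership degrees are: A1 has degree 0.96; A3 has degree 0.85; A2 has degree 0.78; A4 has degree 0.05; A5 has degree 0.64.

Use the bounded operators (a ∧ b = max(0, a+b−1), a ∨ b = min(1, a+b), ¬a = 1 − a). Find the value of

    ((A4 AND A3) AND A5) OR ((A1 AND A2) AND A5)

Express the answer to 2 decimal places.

A4 AND A3 = max(0, a+b−1) on (0.05, 0.85) = 0.00
(A4 AND A3) AND A5 = max(0, a+b−1) on (0.00, 0.64) = 0.00
A1 AND A2 = max(0, a+b−1) on (0.96, 0.78) = 0.74
(A1 AND A2) AND A5 = max(0, a+b−1) on (0.74, 0.64) = 0.38
((A4 AND A3) AND A5) OR ((A1 AND A2) AND A5) = min(1, a+b) on (0.00, 0.38) = 0.38

0.38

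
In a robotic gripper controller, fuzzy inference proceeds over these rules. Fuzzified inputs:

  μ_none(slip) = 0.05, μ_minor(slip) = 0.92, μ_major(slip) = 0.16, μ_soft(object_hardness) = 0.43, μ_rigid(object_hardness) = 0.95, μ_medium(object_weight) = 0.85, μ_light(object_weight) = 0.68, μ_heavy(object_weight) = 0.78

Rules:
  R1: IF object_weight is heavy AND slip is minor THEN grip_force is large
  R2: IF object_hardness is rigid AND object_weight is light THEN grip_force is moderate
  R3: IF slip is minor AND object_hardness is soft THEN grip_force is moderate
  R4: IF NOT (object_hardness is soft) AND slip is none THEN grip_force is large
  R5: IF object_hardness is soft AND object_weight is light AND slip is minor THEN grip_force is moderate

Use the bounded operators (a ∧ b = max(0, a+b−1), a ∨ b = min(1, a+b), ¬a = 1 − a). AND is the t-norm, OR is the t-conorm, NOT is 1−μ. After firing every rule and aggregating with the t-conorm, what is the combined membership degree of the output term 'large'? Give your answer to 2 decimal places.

0.70

R1: heavy=0.78, minor=0.92; AND[max(0, a+b−1)] → w = 0.70
R2: rigid=0.95, light=0.68; AND[max(0, a+b−1)] → w = 0.63
R3: minor=0.92, soft=0.43; AND[max(0, a+b−1)] → w = 0.35
R4: ¬soft=1−0.43=0.57, none=0.05; AND[max(0, a+b−1)] → w = 0.00
R5: soft=0.43, light=0.68, minor=0.92; AND[max(0, a+b−1)] → w = 0.03
Rules with consequent 'large': {R1, R4} → strengths 0.70, 0.00
Aggregate via t-conorm [min(1, a+b)]: 0.70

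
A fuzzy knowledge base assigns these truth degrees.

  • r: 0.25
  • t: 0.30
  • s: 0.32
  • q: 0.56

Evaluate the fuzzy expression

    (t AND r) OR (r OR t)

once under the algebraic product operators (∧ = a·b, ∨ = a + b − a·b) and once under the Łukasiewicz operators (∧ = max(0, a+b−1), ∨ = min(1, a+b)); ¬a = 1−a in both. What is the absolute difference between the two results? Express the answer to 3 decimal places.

Under algebraic product:
  t AND r = a·b on (0.3000, 0.2500) = 0.0750
  r OR t = a + b − a·b on (0.2500, 0.3000) = 0.4750
  (t AND r) OR (r OR t) = a + b − a·b on (0.0750, 0.4750) = 0.5144
  → value = 0.5144
Under Łukasiewicz:
  t AND r = max(0, a+b−1) on (0.30, 0.25) = 0.00
  r OR t = min(1, a+b) on (0.25, 0.30) = 0.55
  (t AND r) OR (r OR t) = min(1, a+b) on (0.00, 0.55) = 0.55
  → value = 0.5500
|0.5144 − 0.5500| = 0.036

0.036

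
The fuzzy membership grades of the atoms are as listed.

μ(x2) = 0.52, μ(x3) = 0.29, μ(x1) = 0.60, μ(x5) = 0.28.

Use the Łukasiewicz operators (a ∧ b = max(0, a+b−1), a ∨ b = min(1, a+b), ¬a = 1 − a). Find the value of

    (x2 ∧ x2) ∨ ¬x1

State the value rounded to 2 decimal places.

0.44

x2 ∧ x2 = max(0, a+b−1) on (0.52, 0.52) = 0.04
¬x1 = 1 − 0.60 = 0.40
(x2 ∧ x2) ∨ ¬x1 = min(1, a+b) on (0.04, 0.40) = 0.44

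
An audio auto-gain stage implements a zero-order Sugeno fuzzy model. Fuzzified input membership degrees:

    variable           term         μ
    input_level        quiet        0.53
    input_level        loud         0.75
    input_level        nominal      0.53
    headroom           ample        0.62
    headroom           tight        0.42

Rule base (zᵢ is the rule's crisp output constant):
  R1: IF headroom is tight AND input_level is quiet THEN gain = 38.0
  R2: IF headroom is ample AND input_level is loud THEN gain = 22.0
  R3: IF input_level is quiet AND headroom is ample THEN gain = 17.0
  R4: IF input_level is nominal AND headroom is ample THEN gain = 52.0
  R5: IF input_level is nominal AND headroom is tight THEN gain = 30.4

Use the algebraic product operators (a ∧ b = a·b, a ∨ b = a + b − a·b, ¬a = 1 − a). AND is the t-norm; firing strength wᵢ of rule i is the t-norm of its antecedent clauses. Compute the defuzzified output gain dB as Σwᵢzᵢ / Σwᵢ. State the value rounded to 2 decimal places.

R1 (z=38.0): tight=0.42, quiet=0.53; AND[a·b] → w = 0.2226
R2 (z=22.0): ample=0.62, loud=0.75; AND[a·b] → w = 0.4650
R3 (z=17.0): quiet=0.53, ample=0.62; AND[a·b] → w = 0.3286
R4 (z=52.0): nominal=0.53, ample=0.62; AND[a·b] → w = 0.3286
R5 (z=30.4): nominal=0.53, tight=0.42; AND[a·b] → w = 0.2226
Weighted average = (0.2226·38.0 + 0.4650·22.0 + 0.3286·17.0 + 0.3286·52.0 + 0.2226·30.4) / (0.2226 + 0.4650 + 0.3286 + 0.3286 + 0.2226)
  = 48.1292 / 1.5674 = 30.71

30.71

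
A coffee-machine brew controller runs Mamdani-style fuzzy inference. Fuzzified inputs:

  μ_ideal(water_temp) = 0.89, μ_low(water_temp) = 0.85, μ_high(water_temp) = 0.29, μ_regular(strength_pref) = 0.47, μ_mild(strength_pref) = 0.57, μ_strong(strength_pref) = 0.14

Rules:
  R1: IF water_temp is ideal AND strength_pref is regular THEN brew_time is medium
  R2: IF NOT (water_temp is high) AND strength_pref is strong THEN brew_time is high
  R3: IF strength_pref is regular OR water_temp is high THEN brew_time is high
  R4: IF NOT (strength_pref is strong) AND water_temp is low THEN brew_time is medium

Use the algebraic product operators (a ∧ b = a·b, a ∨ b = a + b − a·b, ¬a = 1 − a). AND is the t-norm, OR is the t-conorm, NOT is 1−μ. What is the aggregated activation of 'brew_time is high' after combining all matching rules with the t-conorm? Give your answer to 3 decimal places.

0.661

R1: ideal=0.89, regular=0.47; AND[a·b] → w = 0.4183
R2: ¬high=1−0.29=0.71, strong=0.14; AND[a·b] → w = 0.0994
R3: regular=0.47, high=0.29; OR[a + b − a·b] → w = 0.6237
R4: ¬strong=1−0.14=0.86, low=0.85; AND[a·b] → w = 0.7310
Rules with consequent 'high': {R2, R3} → strengths 0.0994, 0.6237
Aggregate via t-conorm [a + b − a·b]: 0.6611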